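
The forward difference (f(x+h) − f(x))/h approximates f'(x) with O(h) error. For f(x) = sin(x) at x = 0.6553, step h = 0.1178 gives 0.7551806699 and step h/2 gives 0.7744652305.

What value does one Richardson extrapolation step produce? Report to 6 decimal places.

r = 1: numerator weight 2, denominator 1.
2 × 0.7744652305 − 0.7551806699 = 0.7937497911
Extrapolated: 0.7937497911 / 1 = 0.7937497911

0.793750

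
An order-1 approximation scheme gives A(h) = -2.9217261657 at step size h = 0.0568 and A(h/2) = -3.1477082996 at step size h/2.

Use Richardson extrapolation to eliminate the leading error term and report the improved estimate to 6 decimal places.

With r = 1 the leading error scales as h^1, so the weight is 2^1 = 2.
2·(-3.1477082996) − (-2.9217261657) = -3.3736904335
Extrapolated: (-3.3736904335) / 1 = -3.3736904335
Correction |R − A(h/2)| = 2.260e-01; gap |A(h/2) − A(h)| = 2.260e-01.

-3.373690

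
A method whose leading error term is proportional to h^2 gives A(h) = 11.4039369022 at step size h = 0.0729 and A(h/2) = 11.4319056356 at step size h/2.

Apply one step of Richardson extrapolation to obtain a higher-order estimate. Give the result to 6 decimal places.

11.441229

The method has order 2: 2^2 = 4.
Numerator 4 × A(h/2) − A(h) = 4 × 11.4319056356 − 11.4039369022 = 34.3236856402
34.3236856402 ÷ 3 = 11.4412285467
Shift from A(h/2): +0.0093229111.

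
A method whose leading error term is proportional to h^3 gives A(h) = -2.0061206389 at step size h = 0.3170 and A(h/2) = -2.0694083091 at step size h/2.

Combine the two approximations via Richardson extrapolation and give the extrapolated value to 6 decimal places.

-2.078449

r = 3: numerator weight 8, denominator 7.
Weighted: (-16.5552664728) − (-2.0061206389) = -14.5491458339
Divide by 2^3 − 1 = 7.
R = (-14.5491458339)/7 = -2.0784494048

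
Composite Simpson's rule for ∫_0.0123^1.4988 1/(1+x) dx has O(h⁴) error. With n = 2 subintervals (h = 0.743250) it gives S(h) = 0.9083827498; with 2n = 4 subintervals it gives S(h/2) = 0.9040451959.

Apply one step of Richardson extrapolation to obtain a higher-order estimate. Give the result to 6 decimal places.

0.903756

Error is O(h^4); halving h shrinks it by 2^4 = 16.
Difference of the inputs: 0.9040451959 − 0.9083827498 = -0.0043375539
Correction (A(h/2) − A(h))/(16 − 1) = (-0.0043375539)/15 = -0.0002891703
R = A(h/2) + (A(h/2) − A(h))/15 = 0.9040451959 − 0.0002891703 = 0.9037560256
Shift from A(h/2): −0.0002891703.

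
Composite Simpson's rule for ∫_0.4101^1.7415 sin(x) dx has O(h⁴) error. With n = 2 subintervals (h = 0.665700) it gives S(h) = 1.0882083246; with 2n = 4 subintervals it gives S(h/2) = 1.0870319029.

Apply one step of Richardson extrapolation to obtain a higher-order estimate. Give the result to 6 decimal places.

1.086953

r = 4: numerator weight 16, denominator 15.
Numerator 16*A(h/2) − A(h) = 16*1.0870319029 − 1.0882083246 = 16.3043021218
(16*1.0870319029 − 1.0882083246)/(16 − 1) = 1.0869534748
Shift from A(h/2): −0.0000784281.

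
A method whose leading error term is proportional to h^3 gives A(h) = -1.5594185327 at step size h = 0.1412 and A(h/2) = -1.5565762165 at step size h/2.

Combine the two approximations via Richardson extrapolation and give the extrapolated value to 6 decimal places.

-1.556170

Leading term ∝ h^3; use weight 8 = 2^3.
Weighted: (-12.4526097320) − (-1.5594185327) = -10.8931911993
R = (-10.8931911993)/7 = -1.5561701713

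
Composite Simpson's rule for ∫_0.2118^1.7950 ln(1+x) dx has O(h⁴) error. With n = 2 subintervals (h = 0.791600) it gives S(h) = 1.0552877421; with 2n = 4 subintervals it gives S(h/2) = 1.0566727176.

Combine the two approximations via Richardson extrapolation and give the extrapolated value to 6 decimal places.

With r = 4 the leading error scales as h^4, so the weight is 2^4 = 16.
16 × 1.0566727176 − 1.0552877421 = 15.8514757395
Extrapolated: 15.8514757395 / 15 = 1.0567650493
Gap between inputs: 1.385e-03; correction applied: +0.0000923317.

1.056765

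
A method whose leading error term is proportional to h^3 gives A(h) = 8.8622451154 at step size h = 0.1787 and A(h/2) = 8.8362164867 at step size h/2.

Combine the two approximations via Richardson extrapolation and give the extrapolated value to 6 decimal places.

8.832498

Method order is 3; weight 2^3 = 8.
2^3 × A(h/2) = 70.6897318936; minus A(h) gives 61.8274867782.
61.8274867782 ÷ 7 = 8.8324981112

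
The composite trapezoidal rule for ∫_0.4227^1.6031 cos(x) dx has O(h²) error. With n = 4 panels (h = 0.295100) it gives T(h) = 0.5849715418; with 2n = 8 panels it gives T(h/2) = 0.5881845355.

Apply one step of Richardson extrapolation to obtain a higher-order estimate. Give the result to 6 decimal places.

0.589256

Order 2 gives 2^r = 4 and 2^r − 1 = 3.
A(h/2) − A(h) = 0.5881845355 − 0.5849715418 = 0.0032129937
Divide by 2^2 − 1 = 3: 0.0032129937/3 = 0.0010709979
R = A(h/2) + (A(h/2) − A(h))/3 = 0.5881845355 + 0.0010709979 = 0.5892555334
Shift from A(h/2): +0.0010709979.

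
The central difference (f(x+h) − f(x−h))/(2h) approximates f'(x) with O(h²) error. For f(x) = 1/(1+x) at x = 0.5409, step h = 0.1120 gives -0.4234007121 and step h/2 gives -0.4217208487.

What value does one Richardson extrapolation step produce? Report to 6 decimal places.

-0.421161

Order 2 gives 2^r = 4 and 2^r − 1 = 3.
Top: 4(-0.4217208487) − (-0.4234007121) = -1.2634826827
(4·(-0.4217208487) − (-0.4234007121))/(4 − 1) = -0.4211608942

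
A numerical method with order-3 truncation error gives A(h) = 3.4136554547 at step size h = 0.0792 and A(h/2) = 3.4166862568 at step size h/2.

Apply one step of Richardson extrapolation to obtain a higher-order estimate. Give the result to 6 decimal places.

Order 3 gives 2^r = 8 and 2^r − 1 = 7.
A(h/2) − A(h) = 3.4166862568 − 3.4136554547 = 0.0030308021
Correction (A(h/2) − A(h))/(8 − 1) = 0.0030308021/7 = 0.0004329717
R = 3.4166862568 + 0.0004329717 = 3.4171192285
Correction |R − A(h/2)| = 4.330e-04; gap |A(h/2) − A(h)| = 3.031e-03.

3.417119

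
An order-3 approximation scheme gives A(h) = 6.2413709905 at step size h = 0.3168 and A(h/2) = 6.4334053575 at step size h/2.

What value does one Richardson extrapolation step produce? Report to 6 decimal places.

6.460839

Method order is 3; weight 2^3 = 8.
Weighted: 51.4672428600 − 6.2413709905 = 45.2258718695
Denominator 8 − 1 = 7.
Result: 6.4608388385
Correction |R − A(h/2)| = 2.743e-02; gap |A(h/2) − A(h)| = 1.920e-01.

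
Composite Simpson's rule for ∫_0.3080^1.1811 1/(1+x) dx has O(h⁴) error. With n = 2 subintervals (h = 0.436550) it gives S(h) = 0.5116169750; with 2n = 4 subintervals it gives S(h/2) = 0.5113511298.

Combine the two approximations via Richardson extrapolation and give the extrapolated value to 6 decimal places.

Order 4 gives 2^r = 16 and 2^r − 1 = 15.
16×0.5113511298 = 8.1816180768; subtract 0.5116169750 → 7.6700011018
R = 7.6700011018/15 = 0.5113334068

0.511333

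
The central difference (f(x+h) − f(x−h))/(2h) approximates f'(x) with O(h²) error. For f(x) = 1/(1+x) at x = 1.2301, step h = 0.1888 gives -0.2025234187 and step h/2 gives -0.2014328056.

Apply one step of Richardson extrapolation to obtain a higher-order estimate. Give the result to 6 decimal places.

-0.201069

Method order is 2; weight 2^2 = 4.
Difference of the inputs: -0.2014328056 − (-0.2025234187) = 0.0010906131
Divide by 2^2 − 1 = 3: 0.0010906131/3 = 0.0003635377
R = A(h/2) + (A(h/2) − A(h))/3 = -0.2014328056 + 0.0003635377 = -0.2010692679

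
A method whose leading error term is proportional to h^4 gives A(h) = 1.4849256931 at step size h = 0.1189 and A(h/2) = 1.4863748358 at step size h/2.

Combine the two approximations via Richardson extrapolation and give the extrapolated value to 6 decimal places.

Order 4 gives 2^r = 16 and 2^r − 1 = 15.
Top: 16(1.4863748358) − (1.4849256931) = 22.2970716797
R = 22.2970716797/15 = 1.4864714453

1.486471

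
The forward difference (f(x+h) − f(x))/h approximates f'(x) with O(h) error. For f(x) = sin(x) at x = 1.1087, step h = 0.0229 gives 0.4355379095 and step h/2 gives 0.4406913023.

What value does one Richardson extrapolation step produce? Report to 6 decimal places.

0.445845

With r = 1 the leading error scales as h^1, so the weight is 2^1 = 2.
Top: 2(0.4406913023) − (0.4355379095) = 0.4458446951
Divide by 2^1 − 1 = 1.
(2*0.4406913023 − 0.4355379095)/(2 − 1) = 0.4458446951
Correction |R − A(h/2)| = 5.153e-03; gap |A(h/2) − A(h)| = 5.153e-03.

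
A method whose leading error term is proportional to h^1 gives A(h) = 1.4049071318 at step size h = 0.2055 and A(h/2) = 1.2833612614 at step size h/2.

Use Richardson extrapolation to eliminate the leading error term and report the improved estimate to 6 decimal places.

Leading term ∝ h^1; use weight 2 = 2^1.
2 × 1.2833612614 = 2.5667225228; subtract 1.4049071318 → 1.1618153910
Divide by 2^1 − 1 = 1.
So the Richardson estimate is 1.1618153910.

1.161815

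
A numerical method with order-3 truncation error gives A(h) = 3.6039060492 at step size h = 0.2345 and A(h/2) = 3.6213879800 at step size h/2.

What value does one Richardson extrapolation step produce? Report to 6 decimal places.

3.623885

r = 3, so 2^r = 8.
8*3.6213879800 − 3.6039060492 = 25.3671977908
Extrapolated: 25.3671977908 / 7 = 3.6238853987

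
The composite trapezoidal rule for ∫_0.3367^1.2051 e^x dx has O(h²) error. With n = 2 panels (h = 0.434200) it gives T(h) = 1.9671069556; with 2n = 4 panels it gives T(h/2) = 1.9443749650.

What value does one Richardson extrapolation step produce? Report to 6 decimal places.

1.936798

The method has order 2: 2^2 = 4.
Difference of the inputs: 1.9443749650 − 1.9671069556 = -0.0227319906
Correction (A(h/2) − A(h))/(4 − 1) = (-0.0227319906)/3 = -0.0075773302
R = 1.9443749650 − 0.0075773302 = 1.9367976348
Shift from A(h/2): −0.0075773302.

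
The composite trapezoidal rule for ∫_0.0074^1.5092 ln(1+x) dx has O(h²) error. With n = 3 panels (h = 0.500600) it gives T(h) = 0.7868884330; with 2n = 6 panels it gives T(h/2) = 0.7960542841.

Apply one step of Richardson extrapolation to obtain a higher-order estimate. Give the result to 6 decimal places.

0.799110

r = 2: numerator weight 4, denominator 3.
Difference of the inputs: 0.7960542841 − 0.7868884330 = 0.0091658511
Divide by 2^2 − 1 = 3: 0.0091658511/3 = 0.0030552837
R = 0.7960542841 + 0.0030552837 = 0.7991095678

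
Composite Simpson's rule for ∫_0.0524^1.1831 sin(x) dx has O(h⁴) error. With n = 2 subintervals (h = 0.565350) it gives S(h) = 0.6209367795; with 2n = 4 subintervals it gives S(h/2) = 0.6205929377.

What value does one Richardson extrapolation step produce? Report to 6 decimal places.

0.620570

Method order is 4; weight 2^4 = 16.
16 × 0.6205929377 = 9.9294870032; 9.9294870032 − 0.6209367795 = 9.3085502237
R = 9.3085502237/15 = 0.6205700149
Shift from A(h/2): −0.0000229228.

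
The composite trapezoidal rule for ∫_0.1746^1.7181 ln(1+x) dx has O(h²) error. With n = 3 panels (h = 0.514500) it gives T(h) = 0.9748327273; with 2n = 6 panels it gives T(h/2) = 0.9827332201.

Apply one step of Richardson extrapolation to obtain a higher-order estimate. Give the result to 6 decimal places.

0.985367

Error is O(h^2); halving h shrinks it by 2^2 = 4.
Top: 4(0.9827332201) − (0.9748327273) = 2.9561001531
Divide by 2^2 − 1 = 3.
So the Richardson estimate is 0.9853667177.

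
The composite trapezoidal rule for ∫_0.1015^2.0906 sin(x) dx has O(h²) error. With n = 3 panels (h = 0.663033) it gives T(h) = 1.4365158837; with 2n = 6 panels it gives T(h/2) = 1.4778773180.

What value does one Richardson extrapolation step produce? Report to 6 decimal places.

Leading term ∝ h^2; use weight 4 = 2^2.
2^2×A(h/2) = 5.9115092720; minus A(h) gives 4.4749933883.
R = 4.4749933883/3 = 1.4916644628

1.491664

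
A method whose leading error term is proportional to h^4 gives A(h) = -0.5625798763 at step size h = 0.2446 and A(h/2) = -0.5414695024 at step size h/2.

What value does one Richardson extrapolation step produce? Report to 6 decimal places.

Leading term ∝ h^4; use weight 16 = 2^4.
Weighted: (-8.6635120384) − (-0.5625798763) = -8.1009321621
(16 × (-0.5414695024) − (-0.5625798763))/(16 − 1) = -0.5400621441
Shift from A(h/2): +0.0014073583.

-0.540062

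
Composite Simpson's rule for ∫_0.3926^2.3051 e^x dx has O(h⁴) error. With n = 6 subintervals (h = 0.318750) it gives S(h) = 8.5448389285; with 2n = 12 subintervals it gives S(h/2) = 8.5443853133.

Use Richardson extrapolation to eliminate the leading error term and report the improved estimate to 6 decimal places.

r = 4, so 2^r = 16.
16·8.5443853133 = 136.7101650128; subtract 8.5448389285 → 128.1653260843
Extrapolated: 128.1653260843 / 15 = 8.5443550723
Shift from A(h/2): −0.0000302410.

8.544355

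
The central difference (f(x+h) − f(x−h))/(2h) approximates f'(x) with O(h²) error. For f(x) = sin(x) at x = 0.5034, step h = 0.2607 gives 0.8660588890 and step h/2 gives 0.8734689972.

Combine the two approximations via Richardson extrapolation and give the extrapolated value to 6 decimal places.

0.875939

With r = 2 the leading error scales as h^2, so the weight is 2^2 = 4.
Numerator 4·A(h/2) − A(h) = 4·0.8734689972 − 0.8660588890 = 2.6278170998
Divide by 2^2 − 1 = 3.
Result: 0.8759390333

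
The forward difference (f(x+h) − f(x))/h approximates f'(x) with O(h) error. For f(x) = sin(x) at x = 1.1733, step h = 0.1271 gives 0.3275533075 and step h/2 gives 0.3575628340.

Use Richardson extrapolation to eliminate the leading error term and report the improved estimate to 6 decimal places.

0.387572

r = 1, so 2^r = 2.
Difference of the inputs: 0.3575628340 − 0.3275533075 = 0.0300095265
Correction (A(h/2) − A(h))/(2 − 1) = 0.0300095265/1 = 0.0300095265
R = A(h/2) + (A(h/2) − A(h))/1 = 0.3575628340 + 0.0300095265 = 0.3875723605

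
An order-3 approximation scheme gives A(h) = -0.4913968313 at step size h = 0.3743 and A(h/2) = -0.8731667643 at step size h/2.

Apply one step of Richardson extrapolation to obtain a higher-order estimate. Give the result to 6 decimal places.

-0.927705

r = 3: numerator weight 8, denominator 7.
Top: 8(-0.8731667643) − (-0.4913968313) = -6.4939372831
(-6.4939372831) ÷ 7 = -0.9277053262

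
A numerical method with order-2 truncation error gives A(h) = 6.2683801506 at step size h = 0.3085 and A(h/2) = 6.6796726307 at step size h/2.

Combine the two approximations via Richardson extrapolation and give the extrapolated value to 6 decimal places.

Order 2 gives 2^r = 4 and 2^r − 1 = 3.
Top: 4(6.6796726307) − (6.2683801506) = 20.4503103722
Denominator 4 − 1 = 3.
20.4503103722 ÷ 3 = 6.8167701241
Correction |R − A(h/2)| = 1.371e-01; gap |A(h/2) − A(h)| = 4.113e-01.

6.816770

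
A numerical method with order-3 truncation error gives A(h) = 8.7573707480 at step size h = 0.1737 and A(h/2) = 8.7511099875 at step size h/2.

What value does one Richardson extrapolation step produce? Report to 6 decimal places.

The method has order 3: 2^3 = 8.
Top: 8(8.7511099875) − (8.7573707480) = 61.2515091520
Denominator 8 − 1 = 7.
So the Richardson estimate is 8.7502155931.

8.750216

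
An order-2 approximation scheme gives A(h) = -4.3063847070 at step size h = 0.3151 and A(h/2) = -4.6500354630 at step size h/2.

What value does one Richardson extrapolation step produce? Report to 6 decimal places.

-4.764586

Method order is 2; weight 2^2 = 4.
Weighted: (-18.6001418520) − (-4.3063847070) = -14.2937571450
Divide by 2^2 − 1 = 3.
R = (-14.2937571450)/3 = -4.7645857150
Correction |R − A(h/2)| = 1.146e-01; gap |A(h/2) − A(h)| = 3.437e-01.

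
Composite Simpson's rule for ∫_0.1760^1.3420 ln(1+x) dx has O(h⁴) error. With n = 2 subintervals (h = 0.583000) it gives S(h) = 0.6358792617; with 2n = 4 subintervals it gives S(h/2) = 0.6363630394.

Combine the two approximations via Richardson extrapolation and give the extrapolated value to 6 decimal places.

The method has order 4: 2^4 = 16.
Weighted: 10.1818086304 − 0.6358792617 = 9.5459293687
Denominator 16 − 1 = 15.
(16*0.6363630394 − 0.6358792617)/(16 − 1) = 0.6363952912

0.636395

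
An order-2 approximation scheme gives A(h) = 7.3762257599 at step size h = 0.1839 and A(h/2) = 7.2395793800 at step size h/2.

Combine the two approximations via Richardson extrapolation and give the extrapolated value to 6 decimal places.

7.194031

Order 2 gives 2^r = 4 and 2^r − 1 = 3.
4·7.2395793800 = 28.9583175200; subtract 7.3762257599 → 21.5820917601
Extrapolated: 21.5820917601 / 3 = 7.1940305867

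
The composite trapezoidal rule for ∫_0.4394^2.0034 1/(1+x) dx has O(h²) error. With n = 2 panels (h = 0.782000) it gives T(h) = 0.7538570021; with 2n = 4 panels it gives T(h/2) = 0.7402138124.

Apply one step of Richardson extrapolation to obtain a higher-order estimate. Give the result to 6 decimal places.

Error is O(h^2); halving h shrinks it by 2^2 = 4.
4 × 0.7402138124 = 2.9608552496; subtract 0.7538570021 → 2.2069982475
Denominator 4 − 1 = 3.
So the Richardson estimate is 0.7356660825.

0.735666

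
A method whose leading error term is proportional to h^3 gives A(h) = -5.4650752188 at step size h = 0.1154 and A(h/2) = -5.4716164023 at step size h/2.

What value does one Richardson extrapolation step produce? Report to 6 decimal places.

-5.472551

r = 3, so 2^r = 8.
Numerator 8·A(h/2) − A(h) = 8·(-5.4716164023) − (-5.4650752188) = -38.3078559996
Denominator 8 − 1 = 7.
(8·(-5.4716164023) − (-5.4650752188))/(8 − 1) = -5.4725508571
Gap between inputs: 6.541e-03; correction applied: −0.0009344548.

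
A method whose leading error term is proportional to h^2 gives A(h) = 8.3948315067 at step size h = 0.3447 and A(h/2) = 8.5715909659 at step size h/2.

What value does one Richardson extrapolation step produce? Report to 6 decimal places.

With r = 2 the leading error scales as h^2, so the weight is 2^2 = 4.
2^2 × A(h/2) = 34.2863638636; minus A(h) gives 25.8915323569.
Divide by 2^2 − 1 = 3.
(4 × 8.5715909659 − 8.3948315067)/(4 − 1) = 8.6305107856
Gap between inputs: 1.768e-01; correction applied: +0.0589198197.

8.630511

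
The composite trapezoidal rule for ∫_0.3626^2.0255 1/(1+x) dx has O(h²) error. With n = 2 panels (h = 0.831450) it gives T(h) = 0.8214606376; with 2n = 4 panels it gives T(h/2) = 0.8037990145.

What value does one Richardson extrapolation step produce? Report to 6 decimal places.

0.797912

Method order is 2; weight 2^2 = 4.
Difference of the inputs: 0.8037990145 − 0.8214606376 = -0.0176616231
Correction (A(h/2) − A(h))/(4 − 1) = (-0.0176616231)/3 = -0.0058872077
R = A(h/2) + (A(h/2) − A(h))/3 = 0.8037990145 − 0.0058872077 = 0.7979118068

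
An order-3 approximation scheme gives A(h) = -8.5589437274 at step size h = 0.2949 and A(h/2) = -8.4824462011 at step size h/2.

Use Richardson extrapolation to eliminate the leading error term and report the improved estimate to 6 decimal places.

-8.471518

Error is O(h^3); halving h shrinks it by 2^3 = 8.
8*(-8.4824462011) = -67.8595696088; (-67.8595696088) − (-8.5589437274) = -59.3006258814
Extrapolated: (-59.3006258814) / 7 = -8.4715179831
Shift from A(h/2): +0.0109282180.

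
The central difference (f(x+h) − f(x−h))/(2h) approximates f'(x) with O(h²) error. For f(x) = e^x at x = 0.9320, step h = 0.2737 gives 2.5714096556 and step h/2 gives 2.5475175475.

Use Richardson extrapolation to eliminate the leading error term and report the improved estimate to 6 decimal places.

With r = 2 the leading error scales as h^2, so the weight is 2^2 = 4.
2^2·A(h/2) = 10.1900701900; minus A(h) gives 7.6186605344.
Denominator 4 − 1 = 3.
Extrapolated: 7.6186605344 / 3 = 2.5395535115

2.539554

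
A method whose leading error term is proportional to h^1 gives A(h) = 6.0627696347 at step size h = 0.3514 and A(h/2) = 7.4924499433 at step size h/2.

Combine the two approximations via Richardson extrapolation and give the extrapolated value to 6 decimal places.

8.922130

Method order is 1; weight 2^1 = 2.
2 × 7.4924499433 = 14.9848998866; subtract 6.0627696347 → 8.9221302519
Denominator 2 − 1 = 1.
Extrapolated: 8.9221302519 / 1 = 8.9221302519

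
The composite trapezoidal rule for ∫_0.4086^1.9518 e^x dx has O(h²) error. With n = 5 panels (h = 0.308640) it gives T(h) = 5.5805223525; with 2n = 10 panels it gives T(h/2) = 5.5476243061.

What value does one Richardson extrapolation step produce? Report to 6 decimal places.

r = 2: numerator weight 4, denominator 3.
Top: 4(5.5476243061) − (5.5805223525) = 16.6099748719
Divide by 2^2 − 1 = 3.
16.6099748719 ÷ 3 = 5.5366582906

5.536658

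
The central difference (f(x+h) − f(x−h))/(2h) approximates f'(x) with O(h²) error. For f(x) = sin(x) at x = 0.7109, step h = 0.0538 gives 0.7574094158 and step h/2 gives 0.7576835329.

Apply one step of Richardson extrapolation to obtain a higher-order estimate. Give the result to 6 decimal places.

r = 2, so 2^r = 4.
Numerator 4×A(h/2) − A(h) = 4×0.7576835329 − 0.7574094158 = 2.2733247158
Divide by 2^2 − 1 = 3.
Extrapolated: 2.2733247158 / 3 = 0.7577749053

0.757775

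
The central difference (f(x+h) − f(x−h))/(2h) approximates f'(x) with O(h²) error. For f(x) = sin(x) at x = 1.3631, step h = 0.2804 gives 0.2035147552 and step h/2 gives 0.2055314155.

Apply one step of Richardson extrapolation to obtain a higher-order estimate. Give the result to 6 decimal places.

Order 2 gives 2^r = 4 and 2^r − 1 = 3.
4 × 0.2055314155 = 0.8221256620; 0.8221256620 − 0.2035147552 = 0.6186109068
Divide by 2^2 − 1 = 3.
So the Richardson estimate is 0.2062036356.
Shift from A(h/2): +0.0006722201.

0.206204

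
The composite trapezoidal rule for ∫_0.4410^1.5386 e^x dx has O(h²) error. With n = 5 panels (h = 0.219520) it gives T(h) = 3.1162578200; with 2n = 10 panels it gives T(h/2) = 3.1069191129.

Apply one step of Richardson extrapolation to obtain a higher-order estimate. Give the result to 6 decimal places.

The method has order 2: 2^2 = 4.
4 × 3.1069191129 − 3.1162578200 = 9.3114186316
R = 9.3114186316/3 = 3.1038062105
Correction |R − A(h/2)| = 3.113e-03; gap |A(h/2) − A(h)| = 9.339e-03.

3.103806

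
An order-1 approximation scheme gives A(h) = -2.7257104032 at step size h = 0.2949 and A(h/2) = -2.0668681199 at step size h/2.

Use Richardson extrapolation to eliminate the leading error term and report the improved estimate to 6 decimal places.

-1.408026

Method order is 1; weight 2^1 = 2.
2^1*A(h/2) = -4.1337362398; minus A(h) gives -1.4080258366.
Extrapolated: (-1.4080258366) / 1 = -1.4080258366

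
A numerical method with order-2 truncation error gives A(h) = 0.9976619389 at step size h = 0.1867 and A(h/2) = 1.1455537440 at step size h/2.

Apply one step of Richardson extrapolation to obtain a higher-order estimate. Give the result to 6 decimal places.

Leading term ∝ h^2; use weight 4 = 2^2.
4 × 1.1455537440 = 4.5822149760; subtract 0.9976619389 → 3.5845530371
Denominator 4 − 1 = 3.
3.5845530371 ÷ 3 = 1.1948510124

1.194851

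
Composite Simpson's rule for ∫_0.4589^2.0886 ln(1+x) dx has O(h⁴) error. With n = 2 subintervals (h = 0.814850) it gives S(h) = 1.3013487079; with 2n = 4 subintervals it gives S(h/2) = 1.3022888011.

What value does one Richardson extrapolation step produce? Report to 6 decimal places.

Order 4 gives 2^r = 16 and 2^r − 1 = 15.
A(h/2) − A(h) = 1.3022888011 − 1.3013487079 = 0.0009400932
Divide by 2^4 − 1 = 15: 0.0009400932/15 = 0.0000626729
R = A(h/2) + (A(h/2) − A(h))/15 = 1.3022888011 + 0.0000626729 = 1.3023514740

1.302351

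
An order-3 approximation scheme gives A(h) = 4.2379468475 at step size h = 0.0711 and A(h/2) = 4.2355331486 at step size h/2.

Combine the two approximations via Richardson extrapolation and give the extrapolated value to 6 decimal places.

4.235188

The method has order 3: 2^3 = 8.
Top: 8(4.2355331486) − (4.2379468475) = 29.6463183413
R = 29.6463183413/7 = 4.2351883345
Gap between inputs: 2.414e-03; correction applied: −0.0003448141.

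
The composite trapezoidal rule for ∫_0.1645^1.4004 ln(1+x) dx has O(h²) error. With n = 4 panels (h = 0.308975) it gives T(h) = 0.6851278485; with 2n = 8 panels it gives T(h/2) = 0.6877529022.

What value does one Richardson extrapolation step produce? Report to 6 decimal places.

Order 2 gives 2^r = 4 and 2^r − 1 = 3.
4 × 0.6877529022 − 0.6851278485 = 2.0658837603
(4 × 0.6877529022 − 0.6851278485)/(4 − 1) = 0.6886279201

0.688628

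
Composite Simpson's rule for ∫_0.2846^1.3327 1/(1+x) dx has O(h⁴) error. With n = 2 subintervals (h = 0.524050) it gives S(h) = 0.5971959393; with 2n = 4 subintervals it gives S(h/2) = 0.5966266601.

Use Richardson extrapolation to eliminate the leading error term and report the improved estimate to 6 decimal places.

With r = 4 the leading error scales as h^4, so the weight is 2^4 = 16.
Weighted: 9.5460265616 − 0.5971959393 = 8.9488306223
R = 8.9488306223/15 = 0.5965887082
Correction |R − A(h/2)| = 3.795e-05; gap |A(h/2) − A(h)| = 5.693e-04.

0.596589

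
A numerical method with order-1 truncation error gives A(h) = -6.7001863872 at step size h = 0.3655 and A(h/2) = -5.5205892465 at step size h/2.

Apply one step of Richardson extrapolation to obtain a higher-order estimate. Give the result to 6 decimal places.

r = 1, so 2^r = 2.
2×(-5.5205892465) − (-6.7001863872) = -4.3409921058
(-4.3409921058) ÷ 1 = -4.3409921058

-4.340992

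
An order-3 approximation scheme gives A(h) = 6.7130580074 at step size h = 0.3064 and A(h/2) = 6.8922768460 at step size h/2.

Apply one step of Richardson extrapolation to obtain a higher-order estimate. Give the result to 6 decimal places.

r = 3, so 2^r = 8.
8 × 6.8922768460 = 55.1382147680; subtract 6.7130580074 → 48.4251567606
R = 48.4251567606/7 = 6.9178795372

6.917880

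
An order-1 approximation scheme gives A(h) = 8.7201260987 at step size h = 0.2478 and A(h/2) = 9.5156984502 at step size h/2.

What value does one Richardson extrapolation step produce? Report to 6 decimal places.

10.311271

r = 1, so 2^r = 2.
Difference of the inputs: 9.5156984502 − 8.7201260987 = 0.7955723515
Divide by 2^1 − 1 = 1: 0.7955723515/1 = 0.7955723515
R = 9.5156984502 + 0.7955723515 = 10.3112708017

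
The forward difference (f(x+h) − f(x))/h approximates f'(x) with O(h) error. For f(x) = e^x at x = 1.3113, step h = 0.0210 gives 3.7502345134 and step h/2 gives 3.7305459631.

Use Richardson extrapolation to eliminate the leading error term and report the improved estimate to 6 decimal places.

r = 1: numerator weight 2, denominator 1.
Numerator 2 × A(h/2) − A(h) = 2 × 3.7305459631 − 3.7502345134 = 3.7108574128
Denominator 2 − 1 = 1.
So the Richardson estimate is 3.7108574128.

3.710857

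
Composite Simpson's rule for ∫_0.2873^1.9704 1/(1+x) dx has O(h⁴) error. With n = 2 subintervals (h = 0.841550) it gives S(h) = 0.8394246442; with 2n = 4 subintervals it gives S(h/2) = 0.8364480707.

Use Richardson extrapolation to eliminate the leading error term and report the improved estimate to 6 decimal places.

0.836250

Order 4 gives 2^r = 16 and 2^r − 1 = 15.
16·0.8364480707 = 13.3831691312; subtract 0.8394246442 → 12.5437444870
Divide by 2^4 − 1 = 15.
Extrapolated: 12.5437444870 / 15 = 0.8362496325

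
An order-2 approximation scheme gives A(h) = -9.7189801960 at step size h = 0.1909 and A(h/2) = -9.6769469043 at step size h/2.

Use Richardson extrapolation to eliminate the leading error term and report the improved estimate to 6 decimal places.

Order 2 gives 2^r = 4 and 2^r − 1 = 3.
2^2*A(h/2) = -38.7077876172; minus A(h) gives -28.9888074212.
Denominator 4 − 1 = 3.
So the Richardson estimate is -9.6629358071.

-9.662936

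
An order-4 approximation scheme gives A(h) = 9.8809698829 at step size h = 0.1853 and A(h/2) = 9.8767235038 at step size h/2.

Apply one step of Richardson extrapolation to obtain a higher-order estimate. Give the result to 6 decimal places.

9.876440

Leading term ∝ h^4; use weight 16 = 2^4.
Weighted: 158.0275760608 − 9.8809698829 = 148.1466061779
148.1466061779 ÷ 15 = 9.8764404119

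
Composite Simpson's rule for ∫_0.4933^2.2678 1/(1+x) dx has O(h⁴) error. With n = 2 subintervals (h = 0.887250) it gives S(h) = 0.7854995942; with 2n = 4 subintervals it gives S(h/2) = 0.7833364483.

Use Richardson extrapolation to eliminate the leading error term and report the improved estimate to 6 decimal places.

0.783192

The method has order 4: 2^4 = 16.
16 × 0.7833364483 = 12.5333831728; 12.5333831728 − 0.7854995942 = 11.7478835786
Divide by 2^4 − 1 = 15.
Extrapolated: 11.7478835786 / 15 = 0.7831922386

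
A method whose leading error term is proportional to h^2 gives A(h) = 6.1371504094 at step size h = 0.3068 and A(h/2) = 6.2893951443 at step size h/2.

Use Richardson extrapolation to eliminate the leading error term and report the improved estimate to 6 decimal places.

6.340143

The method has order 2: 2^2 = 4.
Top: 4(6.2893951443) − (6.1371504094) = 19.0204301678
19.0204301678 ÷ 3 = 6.3401433893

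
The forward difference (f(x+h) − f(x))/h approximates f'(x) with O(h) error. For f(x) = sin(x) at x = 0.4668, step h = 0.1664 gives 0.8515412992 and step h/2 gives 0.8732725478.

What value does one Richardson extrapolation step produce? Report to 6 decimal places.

0.895004

r = 1, so 2^r = 2.
2 × 0.8732725478 = 1.7465450956; 1.7465450956 − 0.8515412992 = 0.8950037964
R = 0.8950037964/1 = 0.8950037964
Shift from A(h/2): +0.0217312486.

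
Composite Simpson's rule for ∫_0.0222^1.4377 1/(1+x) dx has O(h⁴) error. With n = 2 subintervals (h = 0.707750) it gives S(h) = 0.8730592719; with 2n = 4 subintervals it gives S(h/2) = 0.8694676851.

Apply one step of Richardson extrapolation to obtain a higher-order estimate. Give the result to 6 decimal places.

0.869228

Order 4 gives 2^r = 16 and 2^r − 1 = 15.
Weighted: 13.9114829616 − 0.8730592719 = 13.0384236897
Extrapolated: 13.0384236897 / 15 = 0.8692282460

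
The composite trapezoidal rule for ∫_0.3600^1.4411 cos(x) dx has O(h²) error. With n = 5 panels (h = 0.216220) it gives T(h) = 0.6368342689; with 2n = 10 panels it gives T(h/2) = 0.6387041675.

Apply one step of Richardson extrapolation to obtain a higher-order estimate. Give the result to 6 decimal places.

0.639327

r = 2, so 2^r = 4.
A(h/2) − A(h) = 0.6387041675 − 0.6368342689 = 0.0018698986
Divide by 2^2 − 1 = 3: 0.0018698986/3 = 0.0006232995
R = A(h/2) + (A(h/2) − A(h))/3 = 0.6387041675 + 0.0006232995 = 0.6393274670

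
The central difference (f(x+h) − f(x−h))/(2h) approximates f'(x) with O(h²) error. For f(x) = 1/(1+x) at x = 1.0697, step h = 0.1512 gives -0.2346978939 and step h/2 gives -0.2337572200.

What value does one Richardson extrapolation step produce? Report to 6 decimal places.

Leading term ∝ h^2; use weight 4 = 2^2.
4 × (-0.2337572200) − (-0.2346978939) = -0.7003309861
(-0.7003309861) ÷ 3 = -0.2334436620

-0.233444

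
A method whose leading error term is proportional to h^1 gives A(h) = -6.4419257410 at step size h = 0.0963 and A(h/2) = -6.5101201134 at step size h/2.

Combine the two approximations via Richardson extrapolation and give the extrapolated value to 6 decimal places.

Error is O(h^1); halving h shrinks it by 2^1 = 2.
2×(-6.5101201134) = -13.0202402268; (-13.0202402268) − (-6.4419257410) = -6.5783144858
Denominator 2 − 1 = 1.
(2×(-6.5101201134) − (-6.4419257410))/(2 − 1) = -6.5783144858
Gap between inputs: 6.819e-02; correction applied: −0.0681943724.

-6.578314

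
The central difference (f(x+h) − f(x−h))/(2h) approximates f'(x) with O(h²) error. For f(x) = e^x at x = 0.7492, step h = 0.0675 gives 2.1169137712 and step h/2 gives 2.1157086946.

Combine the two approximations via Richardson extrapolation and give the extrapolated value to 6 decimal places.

Method order is 2; weight 2^2 = 4.
4*2.1157086946 − 2.1169137712 = 6.3459210072
R = 6.3459210072/3 = 2.1153070024
Correction |R − A(h/2)| = 4.017e-04; gap |A(h/2) − A(h)| = 1.205e-03.

2.115307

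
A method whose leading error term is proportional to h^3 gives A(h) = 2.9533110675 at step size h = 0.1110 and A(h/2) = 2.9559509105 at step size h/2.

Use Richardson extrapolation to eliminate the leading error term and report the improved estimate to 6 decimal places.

2.956328

With r = 3 the leading error scales as h^3, so the weight is 2^3 = 8.
2^3×A(h/2) = 23.6476072840; minus A(h) gives 20.6942962165.
(8×2.9559509105 − 2.9533110675)/(8 − 1) = 2.9563280309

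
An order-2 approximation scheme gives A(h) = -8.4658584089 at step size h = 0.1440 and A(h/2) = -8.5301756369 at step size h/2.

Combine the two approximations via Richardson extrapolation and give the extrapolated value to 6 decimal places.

-8.551615

Order 2 gives 2^r = 4 and 2^r − 1 = 3.
Numerator 4·A(h/2) − A(h) = 4·(-8.5301756369) − (-8.4658584089) = -25.6548441387
(4·(-8.5301756369) − (-8.4658584089))/(4 − 1) = -8.5516147129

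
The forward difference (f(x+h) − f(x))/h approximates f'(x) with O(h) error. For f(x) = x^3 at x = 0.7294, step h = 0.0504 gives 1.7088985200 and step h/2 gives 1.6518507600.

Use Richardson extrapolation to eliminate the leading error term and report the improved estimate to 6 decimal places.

1.594803

With r = 1 the leading error scales as h^1, so the weight is 2^1 = 2.
2×1.6518507600 = 3.3037015200; 3.3037015200 − 1.7088985200 = 1.5948030000
Divide by 2^1 − 1 = 1.
So the Richardson estimate is 1.5948030000.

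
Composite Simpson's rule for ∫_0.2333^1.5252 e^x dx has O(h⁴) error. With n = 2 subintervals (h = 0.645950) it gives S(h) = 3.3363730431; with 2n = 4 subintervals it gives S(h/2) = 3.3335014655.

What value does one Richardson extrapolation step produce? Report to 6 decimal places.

3.333310

r = 4, so 2^r = 16.
16×3.3335014655 − 3.3363730431 = 49.9996504049
(16×3.3335014655 − 3.3363730431)/(16 − 1) = 3.3333100270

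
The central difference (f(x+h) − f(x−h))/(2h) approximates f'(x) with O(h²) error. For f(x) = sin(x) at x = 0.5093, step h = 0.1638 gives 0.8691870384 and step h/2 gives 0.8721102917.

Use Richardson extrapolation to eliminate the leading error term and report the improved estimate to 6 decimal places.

r = 2, so 2^r = 4.
Difference of the inputs: 0.8721102917 − 0.8691870384 = 0.0029232533
Correction (A(h/2) − A(h))/(4 − 1) = 0.0029232533/3 = 0.0009744178
R = 0.8721102917 + 0.0009744178 = 0.8730847095

0.873085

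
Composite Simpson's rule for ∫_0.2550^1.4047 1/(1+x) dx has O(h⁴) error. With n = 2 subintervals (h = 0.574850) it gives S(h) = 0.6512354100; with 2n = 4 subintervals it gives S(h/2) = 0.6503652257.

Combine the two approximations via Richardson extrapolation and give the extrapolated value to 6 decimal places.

r = 4, so 2^r = 16.
16·0.6503652257 = 10.4058436112; subtract 0.6512354100 → 9.7546082012
R = 9.7546082012/15 = 0.6503072134

0.650307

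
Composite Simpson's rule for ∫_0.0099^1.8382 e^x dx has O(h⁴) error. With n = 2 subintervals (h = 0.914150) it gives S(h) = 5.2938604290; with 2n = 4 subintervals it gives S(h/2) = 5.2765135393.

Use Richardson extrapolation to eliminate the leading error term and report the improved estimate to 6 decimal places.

r = 4, so 2^r = 16.
2^4 × A(h/2) = 84.4242166288; minus A(h) gives 79.1303561998.
Divide by 2^4 − 1 = 15.
79.1303561998 ÷ 15 = 5.2753570800
Gap between inputs: 1.735e-02; correction applied: −0.0011564593.

5.275357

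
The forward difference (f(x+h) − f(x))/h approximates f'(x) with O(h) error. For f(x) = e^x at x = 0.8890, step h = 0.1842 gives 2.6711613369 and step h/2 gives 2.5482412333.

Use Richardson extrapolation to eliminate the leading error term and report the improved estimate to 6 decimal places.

Order 1 gives 2^r = 2 and 2^r − 1 = 1.
Difference of the inputs: 2.5482412333 − 2.6711613369 = -0.1229201036
Divide by 2^1 − 1 = 1: (-0.1229201036)/1 = -0.1229201036
R = A(h/2) + (A(h/2) − A(h))/1 = 2.5482412333 − 0.1229201036 = 2.4253211297
Shift from A(h/2): −0.1229201036.

2.425321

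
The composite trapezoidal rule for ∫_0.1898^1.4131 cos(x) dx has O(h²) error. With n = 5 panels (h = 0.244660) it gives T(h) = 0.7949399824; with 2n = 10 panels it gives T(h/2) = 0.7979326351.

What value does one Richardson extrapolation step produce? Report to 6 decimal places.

r = 2: numerator weight 4, denominator 3.
Difference of the inputs: 0.7979326351 − 0.7949399824 = 0.0029926527
Divide by 2^2 − 1 = 3: 0.0029926527/3 = 0.0009975509
R = 0.7979326351 + 0.0009975509 = 0.7989301860
Gap between inputs: 2.993e-03; correction applied: +0.0009975509.

0.798930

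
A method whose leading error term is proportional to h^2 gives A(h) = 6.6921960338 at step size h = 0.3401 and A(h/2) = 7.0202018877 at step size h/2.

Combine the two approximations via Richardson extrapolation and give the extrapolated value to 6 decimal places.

7.129537

Order 2 gives 2^r = 4 and 2^r − 1 = 3.
2^2·A(h/2) = 28.0808075508; minus A(h) gives 21.3886115170.
Extrapolated: 21.3886115170 / 3 = 7.1295371723
Gap between inputs: 3.280e-01; correction applied: +0.1093352846.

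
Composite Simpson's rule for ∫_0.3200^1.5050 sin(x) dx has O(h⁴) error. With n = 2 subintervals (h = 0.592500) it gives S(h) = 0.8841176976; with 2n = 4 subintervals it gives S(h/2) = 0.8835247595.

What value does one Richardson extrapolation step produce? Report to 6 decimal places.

Error is O(h^4); halving h shrinks it by 2^4 = 16.
A(h/2) − A(h) = 0.8835247595 − 0.8841176976 = -0.0005929381
Correction (A(h/2) − A(h))/(16 − 1) = (-0.0005929381)/15 = -0.0000395292
R = 0.8835247595 − 0.0000395292 = 0.8834852303
Correction |R − A(h/2)| = 3.953e-05; gap |A(h/2) − A(h)| = 5.929e-04.

0.883485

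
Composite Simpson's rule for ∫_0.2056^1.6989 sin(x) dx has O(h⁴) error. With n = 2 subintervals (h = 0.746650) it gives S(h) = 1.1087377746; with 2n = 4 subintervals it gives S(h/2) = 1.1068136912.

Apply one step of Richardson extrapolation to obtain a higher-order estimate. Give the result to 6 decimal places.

1.106685

r = 4, so 2^r = 16.
Difference of the inputs: 1.1068136912 − 1.1087377746 = -0.0019240834
Correction (A(h/2) − A(h))/(16 − 1) = (-0.0019240834)/15 = -0.0001282722
R = 1.1068136912 − 0.0001282722 = 1.1066854190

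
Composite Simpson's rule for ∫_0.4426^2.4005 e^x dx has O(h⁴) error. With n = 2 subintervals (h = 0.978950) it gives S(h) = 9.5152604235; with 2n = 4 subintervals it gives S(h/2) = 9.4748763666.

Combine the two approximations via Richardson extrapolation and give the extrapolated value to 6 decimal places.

r = 4, so 2^r = 16.
Weighted: 151.5980218656 − 9.5152604235 = 142.0827614421
(16×9.4748763666 − 9.5152604235)/(16 − 1) = 9.4721840961

9.472184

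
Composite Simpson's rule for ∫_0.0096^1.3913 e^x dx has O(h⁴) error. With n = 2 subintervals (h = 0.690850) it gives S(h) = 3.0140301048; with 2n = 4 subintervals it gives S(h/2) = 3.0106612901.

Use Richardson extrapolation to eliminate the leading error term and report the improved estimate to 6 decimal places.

3.010437

Leading term ∝ h^4; use weight 16 = 2^4.
16·3.0106612901 = 48.1705806416; 48.1705806416 − 3.0140301048 = 45.1565505368
(16·3.0106612901 − 3.0140301048)/(16 − 1) = 3.0104367025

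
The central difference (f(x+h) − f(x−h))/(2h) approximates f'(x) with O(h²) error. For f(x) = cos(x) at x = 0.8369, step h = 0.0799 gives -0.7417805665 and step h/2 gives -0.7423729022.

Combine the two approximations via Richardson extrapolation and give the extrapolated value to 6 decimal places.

Leading term ∝ h^2; use weight 4 = 2^2.
Top: 4(-0.7423729022) − (-0.7417805665) = -2.2277110423
Denominator 4 − 1 = 3.
(-2.2277110423) ÷ 3 = -0.7425703474
Shift from A(h/2): −0.0001974452.

-0.742570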